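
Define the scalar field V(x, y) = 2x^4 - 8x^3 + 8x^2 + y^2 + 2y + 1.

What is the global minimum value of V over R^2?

V(x,y) separates as P(x) + Q(y) + 1, so its minimum is min P + min Q + 1.
P'(x) = 8x(x - 2)(x - 1) vanishes at x ∈ {0, 1, 2}; Q'(y) = 2y + 2 vanishes at y ∈ {-1}.
Local minima of P (where P''>0): P(0)=0, P(2)=0. Local minima of Q: Q(-1)=-1.
So the global minimum of V is P(0) + Q(-1) + 1 = 0 − 1 + 1 = 0, attained at (0, -1).

0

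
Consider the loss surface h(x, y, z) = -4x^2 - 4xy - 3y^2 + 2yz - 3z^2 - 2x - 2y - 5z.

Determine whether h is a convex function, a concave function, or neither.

h is quadratic, so its Hessian is the constant matrix H = [[-8, -4, 0], [-4, -6, 2], [0, 2, -6]].
Leading principal minors: -8, 32, -160.
Signs alternate −, +, − ⇒ H ≺ 0 ⇒ concave.

concave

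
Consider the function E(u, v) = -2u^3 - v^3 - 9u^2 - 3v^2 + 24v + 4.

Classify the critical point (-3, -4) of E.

The mixed partial ∂²E/∂u∂v is 0, so the Hessian at any point is diag(E_uu, E_vv) = diag(-6(2u + 3), -6(v + 1)).
At (-3, -4): H = diag(18, 18).
Both eigenvalues are positive, so H is positive definite: a local minimum.

local minimum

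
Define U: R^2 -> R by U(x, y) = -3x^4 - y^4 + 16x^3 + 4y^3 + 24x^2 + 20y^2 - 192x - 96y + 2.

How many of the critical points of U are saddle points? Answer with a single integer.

U separates as a function of x plus a function of y, so ∇U=0 decouples.
∂U/∂x = -12(x - 4)(x - 2)(x + 2) = 0 at x ∈ {-2, 2, 4}; ∂U/∂y = -4(y - 4)(y - 2)(y + 3) = 0 at y ∈ {-3, 2, 4}.
The Hessian is diagonal: diag(U_xx, U_yy). Second derivatives: U_xx(-2)=-288, U_xx(2)=96, U_xx(4)=-144; U_yy(-3)=-140, U_yy(2)=40, U_yy(4)=-56.
Saddle points occur where the two diagonal entries have opposite signs: (-2, 2), (2, -3), (2, 4), (4, 2). Count: 4.

4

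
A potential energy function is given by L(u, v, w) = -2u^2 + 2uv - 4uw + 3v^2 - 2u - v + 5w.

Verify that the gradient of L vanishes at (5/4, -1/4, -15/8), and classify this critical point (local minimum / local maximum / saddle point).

saddle point

∇L = (-4u + 2v - 4w - 2, 2u + 6v - 1, -4u + 5); substituting (5/4, -1/4, -15/8) gives ∇L = (0, 0, 0), so (5/4, -1/4, -15/8) is indeed a critical point.
The Hessian is constant: H = [[-4, 2, -4], [2, 6, 0], [-4, 0, 0]].
Leading principal minors: Δ₁ = -4, Δ₂ = -28, Δ₃ = -96.
The minors fit neither the all-positive nor the alternating-sign pattern, so H is indefinite: a saddle point.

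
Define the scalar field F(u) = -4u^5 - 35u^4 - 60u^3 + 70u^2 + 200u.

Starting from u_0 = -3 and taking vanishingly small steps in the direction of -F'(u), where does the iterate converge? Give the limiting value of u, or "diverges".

F'(u) = -20(u - 1)(u + 1)(u + 2)(u + 5), so F'(-3) = 320.
Gradient descent moves in the -F' direction, i.e. u is decreasing.
The nearest critical point in that direction is u = -5, where F'' = 1440 > 0 (a local minimum). The iterate converges there.

-5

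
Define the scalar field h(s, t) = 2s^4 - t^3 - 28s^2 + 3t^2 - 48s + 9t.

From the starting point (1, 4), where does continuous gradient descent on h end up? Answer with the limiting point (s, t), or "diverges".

diverges

h is separable, so gradient descent decouples: s follows -∂h/∂s, t follows -∂h/∂t.
∂h/∂s = 8(s - 3)(s + 1)(s + 2); at s=1 this is -96, so s increases.
∂h/∂t = -3(t - 3)(t + 1); at t=4 this is -15, so t increases.
The t-coordinate has no critical point in that direction and runs off to infinity.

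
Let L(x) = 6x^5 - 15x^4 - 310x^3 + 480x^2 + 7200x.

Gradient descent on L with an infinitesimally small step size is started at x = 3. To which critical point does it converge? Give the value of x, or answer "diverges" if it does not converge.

-3

L'(x) = 30(x - 5)(x - 4)(x + 3)(x + 4), so L'(3) = 2520.
Gradient descent moves in the -L' direction, i.e. x is decreasing.
The nearest critical point in that direction is x = -3, where L'' = 1680 > 0 (a local minimum). The iterate converges there.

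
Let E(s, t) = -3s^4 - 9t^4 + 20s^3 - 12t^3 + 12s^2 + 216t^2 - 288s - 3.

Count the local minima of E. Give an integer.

E separates as a function of s plus a function of t, so ∇E=0 decouples.
∂E/∂s = -12(s - 4)(s - 3)(s + 2) = 0 at s ∈ {-2, 3, 4}; ∂E/∂t = -36t(t - 3)(t + 4) = 0 at t ∈ {-4, 0, 3}.
The Hessian is diagonal: diag(E_ss, E_tt). Second derivatives: E_ss(-2)=-360, E_ss(3)=60, E_ss(4)=-72; E_tt(-4)=-1008, E_tt(0)=432, E_tt(3)=-756.
Local minima occur where both diagonal entries positive: (3, 0). Count: 1.

1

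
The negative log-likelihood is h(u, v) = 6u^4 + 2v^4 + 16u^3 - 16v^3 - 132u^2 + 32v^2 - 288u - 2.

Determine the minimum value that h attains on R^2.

-1136

h(u,v) separates as P(u) + Q(v) − 2, so its minimum is min P + min Q − 2.
P'(u) = 24(u - 3)(u + 1)(u + 4) vanishes at u ∈ {-4, -1, 3}; Q'(v) = 8v(v - 4)(v - 2) vanishes at v ∈ {0, 2, 4}.
Local minima of P (where P''>0): P(-4)=-448, P(3)=-1134. Local minima of Q: Q(0)=0, Q(4)=0.
So the global minimum of h is P(3) + Q(0) − 2 = -1134 + 0 − 2 = -1136, attained at (3, 0).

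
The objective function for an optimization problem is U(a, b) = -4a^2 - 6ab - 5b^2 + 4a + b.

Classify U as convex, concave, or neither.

U is quadratic, so its Hessian is the constant matrix H = [[-8, -6], [-6, -10]].
det(H) = 44, tr(H) = -18.
det(H) > 0 and tr(H) < 0, so H is negative definite everywhere: concave.

concave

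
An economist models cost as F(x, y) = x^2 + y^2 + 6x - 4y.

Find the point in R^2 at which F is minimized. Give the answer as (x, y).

F(x,y) separates as P(x) + Q(y), so its minimum is min P + min Q.
P'(x) = 2x + 6 vanishes at x ∈ {-3}; Q'(y) = 2y - 4 vanishes at y ∈ {2}.
Local minima of P (where P''>0): P(-3)=-9. Local minima of Q: Q(2)=-4.
So the global minimum of F is P(-3) + Q(2) = -9 − 4 = -13, attained at (-3, 2).

(-3, 2)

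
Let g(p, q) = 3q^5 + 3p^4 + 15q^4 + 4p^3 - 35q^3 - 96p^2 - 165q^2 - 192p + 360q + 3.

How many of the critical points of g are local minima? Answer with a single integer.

4

g separates as a function of p plus a function of q, so ∇g=0 decouples.
∂g/∂p = 12(p - 4)(p + 1)(p + 4) = 0 at p ∈ {-4, -1, 4}; ∂g/∂q = 15(q - 2)(q - 1)(q + 3)(q + 4) = 0 at q ∈ {-4, -3, 1, 2}.
The Hessian is diagonal: diag(g_pp, g_qq). Second derivatives: g_pp(-4)=288, g_pp(-1)=-180, g_pp(4)=480; g_qq(-4)=-450, g_qq(-3)=300, g_qq(1)=-300, g_qq(2)=450.
Local minima occur where both diagonal entries positive: (-4, -3), (-4, 2), (4, -3), (4, 2). Count: 4.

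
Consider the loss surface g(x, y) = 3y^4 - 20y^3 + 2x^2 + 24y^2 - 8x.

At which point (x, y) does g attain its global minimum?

(2, 4)

g(x,y) separates as P(x) + Q(y), so its minimum is min P + min Q.
P'(x) = 4x - 8 vanishes at x ∈ {2}; Q'(y) = 12y(y - 4)(y - 1) vanishes at y ∈ {0, 1, 4}.
Local minima of P (where P''>0): P(2)=-8. Local minima of Q: Q(0)=0, Q(4)=-128.
So the global minimum of g is P(2) + Q(4) = -8 − 128 = -136, attained at (2, 4).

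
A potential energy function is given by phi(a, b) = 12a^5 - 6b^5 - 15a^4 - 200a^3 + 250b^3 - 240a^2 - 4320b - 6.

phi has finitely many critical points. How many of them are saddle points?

phi separates as a function of a plus a function of b, so ∇phi=0 decouples.
∂phi/∂a = 60a(a - 4)(a + 1)(a + 2) = 0 at a ∈ {-2, -1, 0, 4}; ∂phi/∂b = -30(b - 4)(b - 3)(b + 3)(b + 4) = 0 at b ∈ {-4, -3, 3, 4}.
The Hessian is diagonal: diag(phi_aa, phi_bb). Second derivatives: phi_aa(-2)=-720, phi_aa(-1)=300, phi_aa(0)=-480, phi_aa(4)=7200; phi_bb(-4)=1680, phi_bb(-3)=-1260, phi_bb(3)=1260, phi_bb(4)=-1680.
Saddle points occur where the two diagonal entries have opposite signs: (-2, -4), (-2, 3), (-1, -3), (-1, 4), (0, -4), (0, 3), (4, -3), (4, 4). Count: 8.

8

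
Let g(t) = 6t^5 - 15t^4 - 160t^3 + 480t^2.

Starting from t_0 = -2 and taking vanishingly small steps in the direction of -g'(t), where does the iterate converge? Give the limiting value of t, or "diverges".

0

g'(t) = 30t(t - 4)(t - 2)(t + 4), so g'(-2) = -2880.
Gradient descent moves in the -g' direction, i.e. t is increasing.
The nearest critical point in that direction is t = 0, where g'' = 960 > 0 (a local minimum). The iterate converges there.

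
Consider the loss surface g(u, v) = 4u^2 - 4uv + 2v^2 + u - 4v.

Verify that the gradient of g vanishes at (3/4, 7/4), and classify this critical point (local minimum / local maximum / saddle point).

local minimum

∇g = (8u - 4v + 1, -4u + 4v - 4); substituting (3/4, 7/4) gives ∇g = (0, 0), so (3/4, 7/4) is indeed a critical point.
The Hessian of g is constant: H = [[8, -4], [-4, 4]].
det(H) = 8·4 − (-4)² = 16.
det(H) > 0 and tr(H) = 12 > 0, so H is positive definite and the point is a local minimum.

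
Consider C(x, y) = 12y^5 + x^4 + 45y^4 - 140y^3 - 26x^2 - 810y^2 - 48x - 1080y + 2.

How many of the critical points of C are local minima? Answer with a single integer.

C separates as a function of x plus a function of y, so ∇C=0 decouples.
∂C/∂x = 4(x - 4)(x + 1)(x + 3) = 0 at x ∈ {-3, -1, 4}; ∂C/∂y = 60(y - 3)(y + 1)(y + 2)(y + 3) = 0 at y ∈ {-3, -2, -1, 3}.
The Hessian is diagonal: diag(C_xx, C_yy). Second derivatives: C_xx(-3)=56, C_xx(-1)=-40, C_xx(4)=140; C_yy(-3)=-720, C_yy(-2)=300, C_yy(-1)=-480, C_yy(3)=7200.
Local minima occur where both diagonal entries positive: (-3, -2), (-3, 3), (4, -2), (4, 3). Count: 4.

4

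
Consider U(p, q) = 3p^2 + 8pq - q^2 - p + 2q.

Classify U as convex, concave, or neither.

U is quadratic, so its Hessian is the constant matrix H = [[6, 8], [8, -2]].
det(H) = -76, tr(H) = 4.
det(H) < 0, so H is indefinite: neither convex nor concave.

neither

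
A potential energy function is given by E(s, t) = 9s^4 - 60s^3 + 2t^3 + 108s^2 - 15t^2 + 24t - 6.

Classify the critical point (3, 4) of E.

local minimum

The mixed partial ∂²E/∂s∂t is 0, so the Hessian at any point is diag(E_ss, E_tt) = diag(36(3s^2 - 10s + 6), 6(2t - 5)).
At (3, 4): H = diag(108, 18).
Both eigenvalues are positive, so H is positive definite: a local minimum.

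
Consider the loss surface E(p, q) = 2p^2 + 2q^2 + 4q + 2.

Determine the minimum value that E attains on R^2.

0

E(p,q) separates as A(p) + B(q) + 2, so its minimum is min A + min B + 2.
A'(p) = 4p vanishes at p ∈ {0}; B'(q) = 4q + 4 vanishes at q ∈ {-1}.
Local minima of A (where A''>0): A(0)=0. Local minima of B: B(-1)=-2.
So the global minimum of E is A(0) + B(-1) + 2 = 0 − 2 + 2 = 0, attained at (0, -1).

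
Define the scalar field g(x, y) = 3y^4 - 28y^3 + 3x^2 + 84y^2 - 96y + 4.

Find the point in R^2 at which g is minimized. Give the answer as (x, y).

(0, 4)

g(x,y) separates as P(x) + Q(y) + 4, so its minimum is min P + min Q + 4.
P'(x) = 6x vanishes at x ∈ {0}; Q'(y) = 12(y - 4)(y - 2)(y - 1) vanishes at y ∈ {1, 2, 4}.
Local minima of P (where P''>0): P(0)=0. Local minima of Q: Q(1)=-37, Q(4)=-64.
So the global minimum of g is P(0) + Q(4) + 4 = 0 − 64 + 4 = -60, attained at (0, 4).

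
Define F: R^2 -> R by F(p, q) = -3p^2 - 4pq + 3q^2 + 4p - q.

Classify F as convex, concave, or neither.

F is quadratic, so its Hessian is the constant matrix H = [[-6, -4], [-4, 6]].
det(H) = -52, tr(H) = 0.
det(H) < 0, so H is indefinite: neither convex nor concave.

neither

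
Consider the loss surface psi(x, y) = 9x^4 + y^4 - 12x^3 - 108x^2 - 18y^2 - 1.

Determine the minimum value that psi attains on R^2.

-649

psi(x,y) separates as P(x) + Q(y) − 1, so its minimum is min P + min Q − 1.
P'(x) = 36x(x - 3)(x + 2) vanishes at x ∈ {-2, 0, 3}; Q'(y) = 4y(y - 3)(y + 3) vanishes at y ∈ {-3, 0, 3}.
Local minima of P (where P''>0): P(-2)=-192, P(3)=-567. Local minima of Q: Q(-3)=-81, Q(3)=-81.
So the global minimum of psi is P(3) + Q(-3) − 1 = -567 − 81 − 1 = -649, attained at (3, -3).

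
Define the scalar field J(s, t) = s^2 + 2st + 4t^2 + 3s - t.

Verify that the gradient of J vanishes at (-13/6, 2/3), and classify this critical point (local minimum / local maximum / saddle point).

local minimum

∇J = (2s + 2t + 3, 2s + 8t - 1); substituting (-13/6, 2/3) gives ∇J = (0, 0), so (-13/6, 2/3) is indeed a critical point.
The Hessian of J is constant: H = [[2, 2], [2, 8]].
det(H) = 2·8 − 2² = 12.
det(H) > 0 and tr(H) = 10 > 0, so H is positive definite and the point is a local minimum.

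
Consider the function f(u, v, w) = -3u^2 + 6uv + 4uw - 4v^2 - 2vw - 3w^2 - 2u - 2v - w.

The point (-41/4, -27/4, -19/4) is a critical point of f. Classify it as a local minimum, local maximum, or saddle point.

local maximum

The Hessian is constant: H = [[-6, 6, 4], [6, -8, -2], [4, -2, -6]].
Leading principal minors: Δ₁ = -6, Δ₂ = 12, Δ₃ = -16.
The minors alternate sign starting negative (−, +, −), so H is negative definite: a local maximum.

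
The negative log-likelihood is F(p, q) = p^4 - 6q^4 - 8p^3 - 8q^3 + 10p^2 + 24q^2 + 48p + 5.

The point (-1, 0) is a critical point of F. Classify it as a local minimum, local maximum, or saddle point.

The mixed partial ∂²F/∂p∂q is 0, so the Hessian at any point is diag(F_pp, F_qq) = diag(4(3p^2 - 12p + 5), 24(-3q^2 - 2q + 2)).
At (-1, 0): H = diag(80, 48).
Both eigenvalues are positive, so H is positive definite: a local minimum.

local minimum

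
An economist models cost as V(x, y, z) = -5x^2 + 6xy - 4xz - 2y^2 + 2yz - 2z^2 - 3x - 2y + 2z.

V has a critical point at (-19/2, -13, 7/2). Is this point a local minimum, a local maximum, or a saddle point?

The Hessian is constant: H = [[-10, 6, -4], [6, -4, 2], [-4, 2, -4]].
Leading principal minors: Δ₁ = -10, Δ₂ = 4, Δ₃ = -8.
The minors alternate sign starting negative (−, +, −), so H is negative definite: a local maximum.

local maximum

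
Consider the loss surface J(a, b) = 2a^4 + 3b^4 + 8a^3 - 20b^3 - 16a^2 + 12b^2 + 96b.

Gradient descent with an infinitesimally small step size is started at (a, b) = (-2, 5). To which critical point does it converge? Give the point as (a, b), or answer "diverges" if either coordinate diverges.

(-4, 4)

J is separable, so gradient descent decouples: a follows -∂J/∂a, b follows -∂J/∂b.
∂J/∂a = 8a(a - 1)(a + 4); at a=-2 this is 96, so a decreases.
∂J/∂b = 12(b - 4)(b - 2)(b + 1); at b=5 this is 216, so b decreases.
a converges to its nearest critical value -4 (a local min of the a-part); b converges to 4. The iterate converges to (-4, 4).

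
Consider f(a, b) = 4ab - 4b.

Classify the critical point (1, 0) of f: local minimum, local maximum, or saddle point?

saddle point

The Hessian of f is constant: H = [[0, 4], [4, 0]].
det(H) = 0·0 − 4² = -16.
Since det(H) < 0, H is indefinite and the critical point is a saddle point.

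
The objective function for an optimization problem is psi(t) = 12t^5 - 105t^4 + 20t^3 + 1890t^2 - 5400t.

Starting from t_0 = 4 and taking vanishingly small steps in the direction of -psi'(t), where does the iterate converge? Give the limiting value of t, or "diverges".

5

psi'(t) = 60(t - 5)(t - 3)(t - 2)(t + 3), so psi'(4) = -840.
Gradient descent moves in the -psi' direction, i.e. t is increasing.
The nearest critical point in that direction is t = 5, where psi'' = 2880 > 0 (a local minimum). The iterate converges there.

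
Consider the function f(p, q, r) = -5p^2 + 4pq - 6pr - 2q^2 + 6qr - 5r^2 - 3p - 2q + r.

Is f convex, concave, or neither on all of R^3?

concave

f is quadratic, so its Hessian is the constant matrix H = [[-10, 4, -6], [4, -4, 6], [-6, 6, -10]].
Leading principal minors: -10, 24, -24.
Signs alternate −, +, − ⇒ H ≺ 0 ⇒ concave.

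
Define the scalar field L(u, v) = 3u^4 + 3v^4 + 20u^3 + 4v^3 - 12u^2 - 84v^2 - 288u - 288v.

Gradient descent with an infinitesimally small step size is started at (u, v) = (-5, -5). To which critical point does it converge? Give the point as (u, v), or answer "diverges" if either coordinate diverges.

(-4, -3)

L is separable, so gradient descent decouples: u follows -∂L/∂u, v follows -∂L/∂v.
∂L/∂u = 12(u - 2)(u + 3)(u + 4); at u=-5 this is -168, so u increases.
∂L/∂v = 12(v - 4)(v + 2)(v + 3); at v=-5 this is -648, so v increases.
u converges to its nearest critical value -4 (a local min of the u-part); v converges to -3. The iterate converges to (-4, -3).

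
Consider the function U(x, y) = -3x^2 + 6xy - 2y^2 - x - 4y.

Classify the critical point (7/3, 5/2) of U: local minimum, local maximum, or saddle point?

saddle point

The Hessian of U is constant: H = [[-6, 6], [6, -4]].
det(H) = (-6)·(-4) − 6² = -12.
Since det(H) < 0, H is indefinite and the critical point is a saddle point.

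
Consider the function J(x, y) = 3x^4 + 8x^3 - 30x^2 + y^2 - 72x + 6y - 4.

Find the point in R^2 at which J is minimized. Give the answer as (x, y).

J(x,y) separates as P(x) + Q(y) − 4, so its minimum is min P + min Q − 4.
P'(x) = 12(x - 2)(x + 1)(x + 3) vanishes at x ∈ {-3, -1, 2}; Q'(y) = 2y + 6 vanishes at y ∈ {-3}.
Local minima of P (where P''>0): P(-3)=-27, P(2)=-152. Local minima of Q: Q(-3)=-9.
So the global minimum of J is P(2) + Q(-3) − 4 = -152 − 9 − 4 = -165, attained at (2, -3).

(2, -3)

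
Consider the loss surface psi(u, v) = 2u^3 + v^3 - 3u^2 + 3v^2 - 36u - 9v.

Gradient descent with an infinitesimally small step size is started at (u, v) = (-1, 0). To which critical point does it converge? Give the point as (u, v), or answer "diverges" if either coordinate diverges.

psi is separable, so gradient descent decouples: u follows -∂psi/∂u, v follows -∂psi/∂v.
∂psi/∂u = 6(u - 3)(u + 2); at u=-1 this is -24, so u increases.
∂psi/∂v = 3(v - 1)(v + 3); at v=0 this is -9, so v increases.
u converges to its nearest critical value 3 (a local min of the u-part); v converges to 1. The iterate converges to (3, 1).

(3, 1)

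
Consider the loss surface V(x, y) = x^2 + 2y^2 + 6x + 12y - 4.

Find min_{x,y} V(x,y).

-31

V(x,y) separates as P(x) + Q(y) − 4, so its minimum is min P + min Q − 4.
P'(x) = 2x + 6 vanishes at x ∈ {-3}; Q'(y) = 4y + 12 vanishes at y ∈ {-3}.
Local minima of P (where P''>0): P(-3)=-9. Local minima of Q: Q(-3)=-18.
So the global minimum of V is P(-3) + Q(-3) − 4 = -9 − 18 − 4 = -31, attained at (-3, -3).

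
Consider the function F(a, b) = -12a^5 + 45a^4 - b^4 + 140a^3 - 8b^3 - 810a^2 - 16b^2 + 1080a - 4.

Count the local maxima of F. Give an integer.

F separates as a function of a plus a function of b, so ∇F=0 decouples.
∂F/∂a = -60(a - 3)(a - 2)(a - 1)(a + 3) = 0 at a ∈ {-3, 1, 2, 3}; ∂F/∂b = -4b(b + 2)(b + 4) = 0 at b ∈ {-4, -2, 0}.
The Hessian is diagonal: diag(F_aa, F_bb). Second derivatives: F_aa(-3)=7200, F_aa(1)=-480, F_aa(2)=300, F_aa(3)=-720; F_bb(-4)=-32, F_bb(-2)=16, F_bb(0)=-32.
Local maxima occur where both diagonal entries negative: (1, -4), (1, 0), (3, -4), (3, 0). Count: 4.

4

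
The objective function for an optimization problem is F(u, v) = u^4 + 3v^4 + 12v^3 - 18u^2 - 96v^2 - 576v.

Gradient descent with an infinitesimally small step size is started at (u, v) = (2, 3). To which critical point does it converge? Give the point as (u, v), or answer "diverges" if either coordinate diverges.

(3, 4)

F is separable, so gradient descent decouples: u follows -∂F/∂u, v follows -∂F/∂v.
∂F/∂u = 4u(u - 3)(u + 3); at u=2 this is -40, so u increases.
∂F/∂v = 12(v - 4)(v + 3)(v + 4); at v=3 this is -504, so v increases.
u converges to its nearest critical value 3 (a local min of the u-part); v converges to 4. The iterate converges to (3, 4).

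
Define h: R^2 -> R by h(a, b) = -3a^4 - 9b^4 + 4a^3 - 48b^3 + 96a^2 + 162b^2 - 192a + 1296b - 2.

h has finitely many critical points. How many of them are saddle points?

h separates as a function of a plus a function of b, so ∇h=0 decouples.
∂h/∂a = -12(a - 4)(a - 1)(a + 4) = 0 at a ∈ {-4, 1, 4}; ∂h/∂b = -36(b - 3)(b + 3)(b + 4) = 0 at b ∈ {-4, -3, 3}.
The Hessian is diagonal: diag(h_aa, h_bb). Second derivatives: h_aa(-4)=-480, h_aa(1)=180, h_aa(4)=-288; h_bb(-4)=-252, h_bb(-3)=216, h_bb(3)=-1512.
Saddle points occur where the two diagonal entries have opposite signs: (-4, -3), (1, -4), (1, 3), (4, -3). Count: 4.

4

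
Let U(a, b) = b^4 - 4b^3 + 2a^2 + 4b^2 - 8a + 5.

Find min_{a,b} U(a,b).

-3

U(a,b) separates as P(a) + Q(b) + 5, so its minimum is min P + min Q + 5.
P'(a) = 4a - 8 vanishes at a ∈ {2}; Q'(b) = 4b(b - 2)(b - 1) vanishes at b ∈ {0, 1, 2}.
Local minima of P (where P''>0): P(2)=-8. Local minima of Q: Q(0)=0, Q(2)=0.
So the global minimum of U is P(2) + Q(0) + 5 = -8 + 0 + 5 = -3, attained at (2, 0).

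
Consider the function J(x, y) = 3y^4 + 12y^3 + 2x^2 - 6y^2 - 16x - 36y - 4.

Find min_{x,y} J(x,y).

J(x,y) separates as P(x) + Q(y) − 4, so its minimum is min P + min Q − 4.
P'(x) = 4x - 16 vanishes at x ∈ {4}; Q'(y) = 12(y - 1)(y + 1)(y + 3) vanishes at y ∈ {-3, -1, 1}.
Local minima of P (where P''>0): P(4)=-32. Local minima of Q: Q(-3)=-27, Q(1)=-27.
So the global minimum of J is P(4) + Q(-3) − 4 = -32 − 27 − 4 = -63, attained at (4, -3).

-63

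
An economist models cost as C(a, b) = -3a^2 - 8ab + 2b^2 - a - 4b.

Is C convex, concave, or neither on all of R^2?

C is quadratic, so its Hessian is the constant matrix H = [[-6, -8], [-8, 4]].
det(H) = -88, tr(H) = -2.
det(H) < 0, so H is indefinite: neither convex nor concave.

neither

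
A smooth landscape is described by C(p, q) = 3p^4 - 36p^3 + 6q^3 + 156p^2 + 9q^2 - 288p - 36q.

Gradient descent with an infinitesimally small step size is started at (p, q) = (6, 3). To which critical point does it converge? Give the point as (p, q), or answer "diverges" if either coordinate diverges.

C is separable, so gradient descent decouples: p follows -∂C/∂p, q follows -∂C/∂q.
∂C/∂p = 12(p - 4)(p - 3)(p - 2); at p=6 this is 288, so p decreases.
∂C/∂q = 18(q - 1)(q + 2); at q=3 this is 180, so q decreases.
p converges to its nearest critical value 4 (a local min of the p-part); q converges to 1. The iterate converges to (4, 1).

(4, 1)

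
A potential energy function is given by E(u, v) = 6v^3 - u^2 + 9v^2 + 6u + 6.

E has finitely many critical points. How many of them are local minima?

0

E separates as a function of u plus a function of v, so ∇E=0 decouples.
∂E/∂u = -2(u - 3) = 0 at u ∈ {3}; ∂E/∂v = 18v(v + 1) = 0 at v ∈ {-1, 0}.
The Hessian is diagonal: diag(E_uu, E_vv). Second derivatives: E_uu(3)=-2; E_vv(-1)=-18, E_vv(0)=18.
Local minima occur where both diagonal entries positive: none. Count: 0.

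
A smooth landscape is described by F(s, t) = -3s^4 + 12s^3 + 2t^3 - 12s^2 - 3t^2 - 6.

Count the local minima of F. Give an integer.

F separates as a function of s plus a function of t, so ∇F=0 decouples.
∂F/∂s = -12s(s - 2)(s - 1) = 0 at s ∈ {0, 1, 2}; ∂F/∂t = 6t(t - 1) = 0 at t ∈ {0, 1}.
The Hessian is diagonal: diag(F_ss, F_tt). Second derivatives: F_ss(0)=-24, F_ss(1)=12, F_ss(2)=-24; F_tt(0)=-6, F_tt(1)=6.
Local minima occur where both diagonal entries positive: (1, 1). Count: 1.

1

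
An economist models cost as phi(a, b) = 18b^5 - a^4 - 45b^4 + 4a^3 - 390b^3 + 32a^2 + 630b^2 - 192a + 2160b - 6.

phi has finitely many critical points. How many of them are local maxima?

phi separates as a function of a plus a function of b, so ∇phi=0 decouples.
∂phi/∂a = -4(a - 4)(a - 3)(a + 4) = 0 at a ∈ {-4, 3, 4}; ∂phi/∂b = 90(b - 4)(b - 2)(b + 1)(b + 3) = 0 at b ∈ {-3, -1, 2, 4}.
The Hessian is diagonal: diag(phi_aa, phi_bb). Second derivatives: phi_aa(-4)=-224, phi_aa(3)=28, phi_aa(4)=-32; phi_bb(-3)=-6300, phi_bb(-1)=2700, phi_bb(2)=-2700, phi_bb(4)=6300.
Local maxima occur where both diagonal entries negative: (-4, -3), (-4, 2), (4, -3), (4, 2). Count: 4.

4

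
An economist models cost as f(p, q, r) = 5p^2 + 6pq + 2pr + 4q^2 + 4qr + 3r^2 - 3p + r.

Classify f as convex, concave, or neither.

convex

f is quadratic, so its Hessian is the constant matrix H = [[10, 6, 2], [6, 8, 4], [2, 4, 6]].
Leading principal minors: 10, 44, 168.
All positive ⇒ H ≻ 0 ⇒ convex.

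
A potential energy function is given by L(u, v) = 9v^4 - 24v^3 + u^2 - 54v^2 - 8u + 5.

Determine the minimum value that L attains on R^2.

-416

L(u,v) separates as P(u) + Q(v) + 5, so its minimum is min P + min Q + 5.
P'(u) = 2u - 8 vanishes at u ∈ {4}; Q'(v) = 36v(v - 3)(v + 1) vanishes at v ∈ {-1, 0, 3}.
Local minima of P (where P''>0): P(4)=-16. Local minima of Q: Q(-1)=-21, Q(3)=-405.
So the global minimum of L is P(4) + Q(3) + 5 = -16 − 405 + 5 = -416, attained at (4, 3).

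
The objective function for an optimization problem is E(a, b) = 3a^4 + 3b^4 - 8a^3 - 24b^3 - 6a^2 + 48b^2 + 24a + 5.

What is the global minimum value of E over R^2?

-14

E(a,b) separates as P(a) + Q(b) + 5, so its minimum is min P + min Q + 5.
P'(a) = 12(a - 2)(a - 1)(a + 1) vanishes at a ∈ {-1, 1, 2}; Q'(b) = 12b(b - 4)(b - 2) vanishes at b ∈ {0, 2, 4}.
Local minima of P (where P''>0): P(-1)=-19, P(2)=8. Local minima of Q: Q(0)=0, Q(4)=0.
So the global minimum of E is P(-1) + Q(0) + 5 = -19 + 0 + 5 = -14, attained at (-1, 0).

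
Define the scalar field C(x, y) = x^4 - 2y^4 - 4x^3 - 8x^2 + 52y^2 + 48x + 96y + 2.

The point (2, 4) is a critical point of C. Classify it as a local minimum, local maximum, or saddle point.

local maximum

The mixed partial ∂²C/∂x∂y is 0, so the Hessian at any point is diag(C_xx, C_yy) = diag(4(3x^2 - 6x - 4), 8(-3y^2 + 13)).
At (2, 4): H = diag(-16, -280).
Both eigenvalues are negative, so H is negative definite: a local maximum.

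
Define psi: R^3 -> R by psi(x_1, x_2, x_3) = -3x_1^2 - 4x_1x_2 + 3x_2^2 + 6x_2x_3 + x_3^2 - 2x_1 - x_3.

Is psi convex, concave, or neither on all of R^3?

neither

psi is quadratic, so its Hessian is the constant matrix H = [[-6, -4, 0], [-4, 6, 6], [0, 6, 2]].
Leading principal minors: -6, -52, 112.
Neither pattern holds ⇒ H is indefinite ⇒ neither convex nor concave.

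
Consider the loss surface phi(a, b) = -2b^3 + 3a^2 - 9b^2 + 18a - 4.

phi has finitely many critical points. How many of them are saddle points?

1

phi separates as a function of a plus a function of b, so ∇phi=0 decouples.
∂phi/∂a = 6(a + 3) = 0 at a ∈ {-3}; ∂phi/∂b = -6b(b + 3) = 0 at b ∈ {-3, 0}.
The Hessian is diagonal: diag(phi_aa, phi_bb). Second derivatives: phi_aa(-3)=6; phi_bb(-3)=18, phi_bb(0)=-18.
Saddle points occur where the two diagonal entries have opposite signs: (-3, 0). Count: 1.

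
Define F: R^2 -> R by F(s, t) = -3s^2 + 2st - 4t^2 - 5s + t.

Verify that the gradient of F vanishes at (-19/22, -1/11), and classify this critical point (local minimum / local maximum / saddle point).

local maximum

∇F = (-6s + 2t - 5, 2s - 8t + 1); substituting (-19/22, -1/11) gives ∇F = (0, 0), so (-19/22, -1/11) is indeed a critical point.
The Hessian of F is constant: H = [[-6, 2], [2, -8]].
det(H) = (-6)·(-8) − 2² = 44.
det(H) > 0 and tr(H) = -14 < 0, so H is negative definite and the point is a local maximum.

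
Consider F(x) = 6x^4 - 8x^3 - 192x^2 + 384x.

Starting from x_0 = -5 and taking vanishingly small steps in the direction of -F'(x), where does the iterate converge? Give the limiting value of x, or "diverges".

F'(x) = 24(x - 4)(x - 1)(x + 4), so F'(-5) = -1296.
Gradient descent moves in the -F' direction, i.e. x is increasing.
The nearest critical point in that direction is x = -4, where F'' = 960 > 0 (a local minimum). The iterate converges there.

-4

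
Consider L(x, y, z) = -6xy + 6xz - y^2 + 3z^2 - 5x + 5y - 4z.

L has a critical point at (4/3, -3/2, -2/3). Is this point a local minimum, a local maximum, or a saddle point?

The Hessian is constant: H = [[0, -6, 6], [-6, -2, 0], [6, 0, 6]].
Leading principal minors: Δ₁ = 0, Δ₂ = -36, Δ₃ = -144.
The minors fit neither the all-positive nor the alternating-sign pattern, so H is indefinite: a saddle point.

saddle point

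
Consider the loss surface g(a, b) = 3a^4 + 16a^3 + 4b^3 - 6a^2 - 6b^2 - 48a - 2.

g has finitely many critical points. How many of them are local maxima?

g separates as a function of a plus a function of b, so ∇g=0 decouples.
∂g/∂a = 12(a - 1)(a + 1)(a + 4) = 0 at a ∈ {-4, -1, 1}; ∂g/∂b = 12b(b - 1) = 0 at b ∈ {0, 1}.
The Hessian is diagonal: diag(g_aa, g_bb). Second derivatives: g_aa(-4)=180, g_aa(-1)=-72, g_aa(1)=120; g_bb(0)=-12, g_bb(1)=12.
Local maxima occur where both diagonal entries negative: (-1, 0). Count: 1.

1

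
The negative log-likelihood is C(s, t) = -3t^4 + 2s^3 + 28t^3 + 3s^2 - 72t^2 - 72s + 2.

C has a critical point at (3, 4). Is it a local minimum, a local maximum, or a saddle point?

The mixed partial ∂²C/∂s∂t is 0, so the Hessian at any point is diag(C_ss, C_tt) = diag(6(2s + 1), 12(-3t^2 + 14t - 12)).
At (3, 4): H = diag(42, -48).
The eigenvalues have opposite signs, so H is indefinite: a saddle point.

saddle point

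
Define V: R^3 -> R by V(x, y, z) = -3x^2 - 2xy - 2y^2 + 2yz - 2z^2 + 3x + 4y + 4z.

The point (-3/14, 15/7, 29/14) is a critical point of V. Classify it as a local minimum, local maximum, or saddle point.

The Hessian is constant: H = [[-6, -2, 0], [-2, -4, 2], [0, 2, -4]].
Leading principal minors: Δ₁ = -6, Δ₂ = 20, Δ₃ = -56.
The minors alternate sign starting negative (−, +, −), so H is negative definite: a local maximum.

local maximum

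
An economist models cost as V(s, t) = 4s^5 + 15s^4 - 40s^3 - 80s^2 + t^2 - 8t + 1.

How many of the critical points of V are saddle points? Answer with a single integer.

V separates as a function of s plus a function of t, so ∇V=0 decouples.
∂V/∂s = 20s(s - 2)(s + 1)(s + 4) = 0 at s ∈ {-4, -1, 0, 2}; ∂V/∂t = 2(t - 4) = 0 at t ∈ {4}.
The Hessian is diagonal: diag(V_ss, V_tt). Second derivatives: V_ss(-4)=-1440, V_ss(-1)=180, V_ss(0)=-160, V_ss(2)=720; V_tt(4)=2.
Saddle points occur where the two diagonal entries have opposite signs: (-4, 4), (0, 4). Count: 2.

2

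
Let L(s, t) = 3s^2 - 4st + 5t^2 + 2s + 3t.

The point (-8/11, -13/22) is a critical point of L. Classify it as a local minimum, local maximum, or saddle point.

local minimum

The Hessian of L is constant: H = [[6, -4], [-4, 10]].
det(H) = 6·10 − (-4)² = 44.
det(H) > 0 and tr(H) = 16 > 0, so H is positive definite and the point is a local minimum.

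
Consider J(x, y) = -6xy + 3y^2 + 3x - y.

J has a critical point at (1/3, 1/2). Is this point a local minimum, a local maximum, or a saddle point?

The Hessian of J is constant: H = [[0, -6], [-6, 6]].
det(H) = 0·6 − (-6)² = -36.
Since det(H) < 0, H is indefinite and the critical point is a saddle point.

saddle point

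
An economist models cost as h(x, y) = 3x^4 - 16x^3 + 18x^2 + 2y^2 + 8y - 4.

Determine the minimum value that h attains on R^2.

h(x,y) separates as P(x) + Q(y) − 4, so its minimum is min P + min Q − 4.
P'(x) = 12x(x - 3)(x - 1) vanishes at x ∈ {0, 1, 3}; Q'(y) = 4y + 8 vanishes at y ∈ {-2}.
Local minima of P (where P''>0): P(0)=0, P(3)=-27. Local minima of Q: Q(-2)=-8.
So the global minimum of h is P(3) + Q(-2) − 4 = -27 − 8 − 4 = -39, attained at (3, -2).

-39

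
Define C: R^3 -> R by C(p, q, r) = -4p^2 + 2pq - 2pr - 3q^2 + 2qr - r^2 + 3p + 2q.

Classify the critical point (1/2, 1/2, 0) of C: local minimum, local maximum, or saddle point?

local maximum

The Hessian is constant: H = [[-8, 2, -2], [2, -6, 2], [-2, 2, -2]].
Leading principal minors: Δ₁ = -8, Δ₂ = 44, Δ₃ = -48.
The minors alternate sign starting negative (−, +, −), so H is negative definite: a local maximum.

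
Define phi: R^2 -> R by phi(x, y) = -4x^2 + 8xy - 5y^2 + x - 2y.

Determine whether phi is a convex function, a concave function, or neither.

concave

phi is quadratic, so its Hessian is the constant matrix H = [[-8, 8], [8, -10]].
det(H) = 16, tr(H) = -18.
det(H) > 0 and tr(H) < 0, so H is negative definite everywhere: concave.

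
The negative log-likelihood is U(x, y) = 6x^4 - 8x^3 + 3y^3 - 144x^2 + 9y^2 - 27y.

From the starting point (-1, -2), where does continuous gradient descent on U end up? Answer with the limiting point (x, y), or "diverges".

(-3, 1)

U is separable, so gradient descent decouples: x follows -∂U/∂x, y follows -∂U/∂y.
∂U/∂x = 24x(x - 4)(x + 3); at x=-1 this is 240, so x decreases.
∂U/∂y = 9(y - 1)(y + 3); at y=-2 this is -27, so y increases.
x converges to its nearest critical value -3 (a local min of the x-part); y converges to 1. The iterate converges to (-3, 1).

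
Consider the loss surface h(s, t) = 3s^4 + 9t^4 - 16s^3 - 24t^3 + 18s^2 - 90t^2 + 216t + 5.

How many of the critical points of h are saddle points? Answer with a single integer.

4

h separates as a function of s plus a function of t, so ∇h=0 decouples.
∂h/∂s = 12s(s - 3)(s - 1) = 0 at s ∈ {0, 1, 3}; ∂h/∂t = 36(t - 3)(t - 1)(t + 2) = 0 at t ∈ {-2, 1, 3}.
The Hessian is diagonal: diag(h_ss, h_tt). Second derivatives: h_ss(0)=36, h_ss(1)=-24, h_ss(3)=72; h_tt(-2)=540, h_tt(1)=-216, h_tt(3)=360.
Saddle points occur where the two diagonal entries have opposite signs: (0, 1), (1, -2), (1, 3), (3, 1). Count: 4.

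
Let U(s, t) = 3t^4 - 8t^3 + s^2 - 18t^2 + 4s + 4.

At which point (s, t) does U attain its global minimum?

U(s,t) separates as P(s) + Q(t) + 4, so its minimum is min P + min Q + 4.
P'(s) = 2s + 4 vanishes at s ∈ {-2}; Q'(t) = 12t(t - 3)(t + 1) vanishes at t ∈ {-1, 0, 3}.
Local minima of P (where P''>0): P(-2)=-4. Local minima of Q: Q(-1)=-7, Q(3)=-135.
So the global minimum of U is P(-2) + Q(3) + 4 = -4 − 135 + 4 = -135, attained at (-2, 3).

(-2, 3)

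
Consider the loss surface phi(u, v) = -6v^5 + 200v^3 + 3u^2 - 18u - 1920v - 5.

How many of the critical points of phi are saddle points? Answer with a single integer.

2

phi separates as a function of u plus a function of v, so ∇phi=0 decouples.
∂phi/∂u = 6(u - 3) = 0 at u ∈ {3}; ∂phi/∂v = -30(v - 4)(v - 2)(v + 2)(v + 4) = 0 at v ∈ {-4, -2, 2, 4}.
The Hessian is diagonal: diag(phi_uu, phi_vv). Second derivatives: phi_uu(3)=6; phi_vv(-4)=2880, phi_vv(-2)=-1440, phi_vv(2)=1440, phi_vv(4)=-2880.
Saddle points occur where the two diagonal entries have opposite signs: (3, -2), (3, 4). Count: 2.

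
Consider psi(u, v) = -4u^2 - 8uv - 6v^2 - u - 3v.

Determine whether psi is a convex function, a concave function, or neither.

psi is quadratic, so its Hessian is the constant matrix H = [[-8, -8], [-8, -12]].
det(H) = 32, tr(H) = -20.
det(H) > 0 and tr(H) < 0, so H is negative definite everywhere: concave.

concave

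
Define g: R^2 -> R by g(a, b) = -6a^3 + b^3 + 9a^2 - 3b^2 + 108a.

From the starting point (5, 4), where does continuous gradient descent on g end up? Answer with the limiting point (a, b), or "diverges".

g is separable, so gradient descent decouples: a follows -∂g/∂a, b follows -∂g/∂b.
∂g/∂a = -18(a - 3)(a + 2); at a=5 this is -252, so a increases.
∂g/∂b = 3b(b - 2); at b=4 this is 24, so b decreases.
The a-coordinate has no critical point in that direction and runs off to infinity.

diverges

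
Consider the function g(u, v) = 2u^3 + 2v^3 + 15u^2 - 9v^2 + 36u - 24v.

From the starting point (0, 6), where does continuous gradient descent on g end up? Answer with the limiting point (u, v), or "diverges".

(-2, 4)

g is separable, so gradient descent decouples: u follows -∂g/∂u, v follows -∂g/∂v.
∂g/∂u = 6(u + 2)(u + 3); at u=0 this is 36, so u decreases.
∂g/∂v = 6(v - 4)(v + 1); at v=6 this is 84, so v decreases.
u converges to its nearest critical value -2 (a local min of the u-part); v converges to 4. The iterate converges to (-2, 4).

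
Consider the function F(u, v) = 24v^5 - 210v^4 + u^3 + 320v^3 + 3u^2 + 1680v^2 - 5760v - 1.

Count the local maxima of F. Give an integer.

F separates as a function of u plus a function of v, so ∇F=0 decouples.
∂F/∂u = 3u(u + 2) = 0 at u ∈ {-2, 0}; ∂F/∂v = 120(v - 4)(v - 3)(v - 2)(v + 2) = 0 at v ∈ {-2, 2, 3, 4}.
The Hessian is diagonal: diag(F_uu, F_vv). Second derivatives: F_uu(-2)=-6, F_uu(0)=6; F_vv(-2)=-14400, F_vv(2)=960, F_vv(3)=-600, F_vv(4)=1440.
Local maxima occur where both diagonal entries negative: (-2, -2), (-2, 3). Count: 2.

2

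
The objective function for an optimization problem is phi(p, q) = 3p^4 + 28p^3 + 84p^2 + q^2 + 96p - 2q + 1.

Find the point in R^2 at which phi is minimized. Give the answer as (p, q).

phi(p,q) separates as A(p) + B(q) + 1, so its minimum is min A + min B + 1.
A'(p) = 12(p + 1)(p + 2)(p + 4) vanishes at p ∈ {-4, -2, -1}; B'(q) = 2q - 2 vanishes at q ∈ {1}.
Local minima of A (where A''>0): A(-4)=-64, A(-1)=-37. Local minima of B: B(1)=-1.
So the global minimum of phi is A(-4) + B(1) + 1 = -64 − 1 + 1 = -64, attained at (-4, 1).

(-4, 1)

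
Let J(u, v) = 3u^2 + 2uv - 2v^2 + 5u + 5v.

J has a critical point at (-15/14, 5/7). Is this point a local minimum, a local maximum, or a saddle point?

The Hessian of J is constant: H = [[6, 2], [2, -4]].
det(H) = 6·(-4) − 2² = -28.
Since det(H) < 0, H is indefinite and the critical point is a saddle point.

saddle point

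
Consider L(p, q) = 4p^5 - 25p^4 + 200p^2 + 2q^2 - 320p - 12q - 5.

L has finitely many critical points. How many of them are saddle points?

L separates as a function of p plus a function of q, so ∇L=0 decouples.
∂L/∂p = 20(p - 4)(p - 2)(p - 1)(p + 2) = 0 at p ∈ {-2, 1, 2, 4}; ∂L/∂q = 4(q - 3) = 0 at q ∈ {3}.
The Hessian is diagonal: diag(L_pp, L_qq). Second derivatives: L_pp(-2)=-1440, L_pp(1)=180, L_pp(2)=-160, L_pp(4)=720; L_qq(3)=4.
Saddle points occur where the two diagonal entries have opposite signs: (-2, 3), (2, 3). Count: 2.

2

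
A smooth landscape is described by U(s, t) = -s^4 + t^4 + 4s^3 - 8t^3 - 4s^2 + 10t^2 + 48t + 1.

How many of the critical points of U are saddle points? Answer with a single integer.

5

U separates as a function of s plus a function of t, so ∇U=0 decouples.
∂U/∂s = -4s(s - 2)(s - 1) = 0 at s ∈ {0, 1, 2}; ∂U/∂t = 4(t - 4)(t - 3)(t + 1) = 0 at t ∈ {-1, 3, 4}.
The Hessian is diagonal: diag(U_ss, U_tt). Second derivatives: U_ss(0)=-8, U_ss(1)=4, U_ss(2)=-8; U_tt(-1)=80, U_tt(3)=-16, U_tt(4)=20.
Saddle points occur where the two diagonal entries have opposite signs: (0, -1), (0, 4), (1, 3), (2, -1), (2, 4). Count: 5.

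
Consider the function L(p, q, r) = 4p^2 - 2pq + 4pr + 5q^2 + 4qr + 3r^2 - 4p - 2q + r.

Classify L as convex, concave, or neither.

L is quadratic, so its Hessian is the constant matrix H = [[8, -2, 4], [-2, 10, 4], [4, 4, 6]].
Leading principal minors: 8, 76, 104.
All positive ⇒ H ≻ 0 ⇒ convex.

convex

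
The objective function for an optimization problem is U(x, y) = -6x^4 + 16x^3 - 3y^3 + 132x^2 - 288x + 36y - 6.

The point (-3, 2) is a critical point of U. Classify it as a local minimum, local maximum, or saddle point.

local maximum

The mixed partial ∂²U/∂x∂y is 0, so the Hessian at any point is diag(U_xx, U_yy) = diag(24(-3x^2 + 4x + 11), -18y).
At (-3, 2): H = diag(-672, -36).
Both eigenvalues are negative, so H is negative definite: a local maximum.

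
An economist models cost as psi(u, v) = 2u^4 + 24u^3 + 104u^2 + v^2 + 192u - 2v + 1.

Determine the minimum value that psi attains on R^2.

psi(u,v) separates as P(u) + Q(v) + 1, so its minimum is min P + min Q + 1.
P'(u) = 8(u + 2)(u + 3)(u + 4) vanishes at u ∈ {-4, -3, -2}; Q'(v) = 2v - 2 vanishes at v ∈ {1}.
Local minima of P (where P''>0): P(-4)=-128, P(-2)=-128. Local minima of Q: Q(1)=-1.
So the global minimum of psi is P(-4) + Q(1) + 1 = -128 − 1 + 1 = -128, attained at (-4, 1).

-128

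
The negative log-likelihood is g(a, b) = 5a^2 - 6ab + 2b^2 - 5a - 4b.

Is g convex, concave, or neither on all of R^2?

convex

g is quadratic, so its Hessian is the constant matrix H = [[10, -6], [-6, 4]].
det(H) = 4, tr(H) = 14.
det(H) > 0 and tr(H) > 0, so H is positive definite everywhere: convex.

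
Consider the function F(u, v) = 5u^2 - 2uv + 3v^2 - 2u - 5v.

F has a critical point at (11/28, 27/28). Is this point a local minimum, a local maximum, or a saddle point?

local minimum

The Hessian of F is constant: H = [[10, -2], [-2, 6]].
det(H) = 10·6 − (-2)² = 56.
det(H) > 0 and tr(H) = 16 > 0, so H is positive definite and the point is a local minimum.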